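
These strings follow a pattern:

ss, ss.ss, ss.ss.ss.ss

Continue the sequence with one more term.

Each string is two copies of the previous one joined by '.'.
So the next term is two copies of ss.ss.ss.ss with '.' between the halves.

ss.ss.ss.ss.ss.ss.ss.ss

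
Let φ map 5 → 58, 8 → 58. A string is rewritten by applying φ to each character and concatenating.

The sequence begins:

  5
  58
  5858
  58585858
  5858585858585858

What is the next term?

Rewriting the 16 symbols of 5858585858585858 one by one yields 58 58 58 58 58 58 58 58 58 58 58 58 58 58 58 58; concatenated:

58585858585858585858585858585858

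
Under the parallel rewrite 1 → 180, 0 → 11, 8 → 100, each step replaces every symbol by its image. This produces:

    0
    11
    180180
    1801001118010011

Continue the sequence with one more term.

180100111801111180180180100111801111180180

Replace each of the 16 characters of 1801001118010011 in place — 180 100 11 180 11 11 180 180 180 100 11 180 11 11 180 180 — and concatenate.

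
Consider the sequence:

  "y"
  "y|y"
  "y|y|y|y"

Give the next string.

y|y|y|y|y|y|y|y

Each string is two copies of the previous one joined by '|'.
So the next term is two copies of y|y|y|y with '|' between the halves.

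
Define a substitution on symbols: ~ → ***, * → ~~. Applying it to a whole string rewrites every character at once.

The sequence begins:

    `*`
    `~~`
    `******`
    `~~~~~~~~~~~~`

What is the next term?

************************************

Apply φ to ~~~~~~~~~~~~ symbol by symbol: ~→***, ~→***, ~→***, ~→***, ~→***, ~→***, ~→***, ~→***, ~→***, ~→***, ~→***, ~→***; joined: *** *** *** *** *** *** *** *** *** *** *** ***.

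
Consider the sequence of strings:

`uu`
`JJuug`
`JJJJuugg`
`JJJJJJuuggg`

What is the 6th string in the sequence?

JJJJJJJJJJuuggggg

Each term wraps the previous one in JJ on the left and g on the right.
From JJJJJJuuggg, 2 further steps: JJJJJJuuggg → JJJJJJJJuugggg → (answer).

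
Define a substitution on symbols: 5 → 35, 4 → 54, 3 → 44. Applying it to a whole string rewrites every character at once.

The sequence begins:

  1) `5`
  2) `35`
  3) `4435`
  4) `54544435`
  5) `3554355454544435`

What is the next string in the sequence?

Rewriting the 16 symbols of 3554355454544435 one by one yields 44 35 35 54 44 35 35 54 35 54 35 54 54 54 44 35; concatenated:

44353554443535543554355454544435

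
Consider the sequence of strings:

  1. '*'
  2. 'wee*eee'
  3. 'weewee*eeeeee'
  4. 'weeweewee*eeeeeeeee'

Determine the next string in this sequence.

Each term wraps the previous one in wee on the left and eee on the right.
Applying this once more to weeweewee*eeeeeeeee:

weeweeweewee*eeeeeeeeeeee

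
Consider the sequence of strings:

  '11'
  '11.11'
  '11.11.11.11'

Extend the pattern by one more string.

Each string is two copies of the previous one joined by '.'.
So the next term is two copies of 11.11.11.11 with '.' between the halves.

11.11.11.11.11.11.11.11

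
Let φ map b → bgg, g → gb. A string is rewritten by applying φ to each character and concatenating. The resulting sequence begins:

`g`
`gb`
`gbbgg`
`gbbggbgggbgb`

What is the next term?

Apply φ to gbbggbgggbgb symbol by symbol: g→gb, b→bgg, b→bgg, g→gb, g→gb, b→bgg, g→gb, g→gb, g→gb, b→bgg, g→gb, b→bgg; joined: gb bgg bgg gb gb bgg gb gb gb bgg gb bgg.

gbbggbgggbgbbgggbgbgbbgggbbgg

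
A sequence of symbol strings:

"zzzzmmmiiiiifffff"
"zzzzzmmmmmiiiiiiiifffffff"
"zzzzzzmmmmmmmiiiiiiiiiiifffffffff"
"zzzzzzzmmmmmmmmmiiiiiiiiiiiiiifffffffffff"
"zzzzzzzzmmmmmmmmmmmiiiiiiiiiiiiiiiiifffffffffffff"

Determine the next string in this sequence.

zzzzzzzzzmmmmmmmmmmmmmiiiiiiiiiiiiiiiiiiiifffffffffffffff

Term n consists of n+2 z's, followed by 2n-1 m's, followed by 3n-1 i's, followed by 2n+1 f's, where the shown terms are n = 2, 3, 4, 5, 6.
For the next term, n = 7, so the run lengths are 9, 13, 20, 15.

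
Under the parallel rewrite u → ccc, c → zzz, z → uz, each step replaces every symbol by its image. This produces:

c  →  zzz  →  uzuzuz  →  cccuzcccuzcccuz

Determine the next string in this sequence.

Rewriting the 15 symbols of cccuzcccuzcccuz one by one yields zzz zzz zzz ccc uz zzz zzz zzz ccc uz zzz zzz zzz ccc uz; concatenated:

zzzzzzzzzcccuzzzzzzzzzzcccuzzzzzzzzzzcccuz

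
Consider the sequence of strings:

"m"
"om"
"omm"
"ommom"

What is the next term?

ommomomm

Each term (from the third on) is the previous term followed by the one before it: term 3 = om·m = omm.
So term 5 is ommom·omm.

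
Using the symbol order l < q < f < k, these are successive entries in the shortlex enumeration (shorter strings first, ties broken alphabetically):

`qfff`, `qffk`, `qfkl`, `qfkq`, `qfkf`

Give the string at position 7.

Continuing the enumeration 2 steps past qfkf: qfkf → qfkk → (answer).

qkll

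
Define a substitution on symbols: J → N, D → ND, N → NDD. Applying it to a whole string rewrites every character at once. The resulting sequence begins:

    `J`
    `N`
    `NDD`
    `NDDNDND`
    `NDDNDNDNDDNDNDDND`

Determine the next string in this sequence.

NDDNDNDNDDNDNDDNDNDDNDNDNDDNDNDDNDNDNDDND

φ(NDDNDNDNDDNDNDDND) expands symbol-by-symbol to NDD ND ND NDD ND NDD ND NDD ND ND NDD ND NDD ND ND NDD ND; joining the 17 pieces gives the next term.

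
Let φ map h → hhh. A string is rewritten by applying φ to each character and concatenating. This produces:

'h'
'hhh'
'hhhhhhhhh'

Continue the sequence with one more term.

hhhhhhhhhhhhhhhhhhhhhhhhhhh

Apply φ to hhhhhhhhh symbol by symbol: h→hhh, h→hhh, h→hhh, h→hhh, h→hhh, h→hhh, h→hhh, h→hhh, h→hhh; joined: hhh hhh hhh hhh hhh hhh hhh hhh hhh.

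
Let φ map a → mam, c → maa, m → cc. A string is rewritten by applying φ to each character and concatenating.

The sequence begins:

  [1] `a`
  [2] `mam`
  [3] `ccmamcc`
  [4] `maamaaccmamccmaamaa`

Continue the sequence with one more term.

Rewriting the 19 symbols of maamaaccmamccmaamaa one by one yields cc mam mam cc mam mam maa maa cc mam cc maa maa cc mam mam cc mam mam; concatenated:

ccmammamccmammammaamaaccmamccmaamaaccmammamccmammam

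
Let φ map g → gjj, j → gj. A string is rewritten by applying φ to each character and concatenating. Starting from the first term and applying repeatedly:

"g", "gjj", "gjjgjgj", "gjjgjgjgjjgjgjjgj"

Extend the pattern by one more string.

Applying the rule to each of the 17 symbols of gjjgjgjgjjgjgjjgj gives the pieces gjj gj gj gjj gj gjj gj gjj gj gj gjj gj gjj gj gj gjj gj, which concatenate to the answer.

gjjgjgjgjjgjgjjgjgjjgjgjgjjgjgjjgjgjgjjgj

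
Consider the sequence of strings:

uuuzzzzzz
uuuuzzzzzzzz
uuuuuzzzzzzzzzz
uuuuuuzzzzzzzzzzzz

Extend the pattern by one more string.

uuuuuuuzzzzzzzzzzzzzz

Reading off run lengths: u runs 3, 4, 5, 6; z runs 6, 8, 10, 12 — each is linear in n, where the shown terms are n = 3, 4, 5, 6.
For the next term, n = 7, so the run lengths are 7, 14.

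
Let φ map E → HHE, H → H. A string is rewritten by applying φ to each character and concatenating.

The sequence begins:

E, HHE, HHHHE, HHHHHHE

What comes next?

HHHHHHHHE

Apply φ to HHHHHHE symbol by symbol: H→H, H→H, H→H, H→H, H→H, H→H, E→HHE; joined: H H H H H H HHE.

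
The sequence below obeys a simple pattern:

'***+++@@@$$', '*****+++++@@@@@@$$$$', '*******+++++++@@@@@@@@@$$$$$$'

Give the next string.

Reading off run lengths: * runs 3, 5, 7; + runs 3, 5, 7; @ runs 3, 6, 9; $ runs 2, 4, 6 — each is linear in n (n = 1, 2, …).
At n = 4 the blocks have lengths 9, 9, 12, 8.

*********+++++++++@@@@@@@@@@@@$$$$$$$$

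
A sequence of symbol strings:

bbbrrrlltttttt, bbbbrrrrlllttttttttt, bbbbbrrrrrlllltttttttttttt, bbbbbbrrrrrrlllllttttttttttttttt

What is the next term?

bbbbbbbrrrrrrrlllllltttttttttttttttttt

Each string has the form b^{n+1} r^{n+1} l^{n} t^{3n}, where the shown terms are n = 2, 3, 4, 5.
For the next term, n = 6, so the run lengths are 7, 7, 6, 18.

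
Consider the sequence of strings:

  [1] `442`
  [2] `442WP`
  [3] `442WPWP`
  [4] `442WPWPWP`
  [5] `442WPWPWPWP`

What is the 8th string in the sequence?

The strings grow by a fixed suffix WP each time.
From 442WPWPWPWP, 3 further steps: 442WPWPWPWP → 442WPWPWPWPWP → 442WPWPWPWPWPWP → (answer).

442WPWPWPWPWPWPWP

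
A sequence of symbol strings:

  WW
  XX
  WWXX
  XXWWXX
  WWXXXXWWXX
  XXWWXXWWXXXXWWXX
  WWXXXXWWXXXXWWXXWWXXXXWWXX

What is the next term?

XXWWXXWWXXXXWWXXWWXXXXWWXXXXWWXXWWXXXXWWXX

This is a Fibonacci-style word recurrence s(k) = s(k−2)·s(k−1): e.g. WW·XX = WWXX.
So term 8 is XXWWXXWWXXXXWWXX·WWXXXXWWXXXXWWXXWWXXXXWWXX.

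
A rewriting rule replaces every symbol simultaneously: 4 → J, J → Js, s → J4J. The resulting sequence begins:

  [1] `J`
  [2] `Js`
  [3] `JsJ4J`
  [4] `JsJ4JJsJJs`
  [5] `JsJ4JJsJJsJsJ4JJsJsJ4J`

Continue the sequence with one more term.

φ(JsJ4JJsJJsJsJ4JJsJsJ4J) expands symbol-by-symbol to Js J4J Js J Js Js J4J Js Js J4J Js J4J Js J Js Js J4J Js J4J Js J Js; joining the 22 pieces gives the next term.

JsJ4JJsJJsJsJ4JJsJsJ4JJsJ4JJsJJsJsJ4JJsJ4JJsJJs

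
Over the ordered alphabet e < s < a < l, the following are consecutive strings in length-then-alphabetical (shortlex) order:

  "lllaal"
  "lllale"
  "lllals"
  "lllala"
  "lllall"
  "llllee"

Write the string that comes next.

Treat llllee as a base-4 numeral over the given alphabet and add one, carrying through any trailing l's.

lllles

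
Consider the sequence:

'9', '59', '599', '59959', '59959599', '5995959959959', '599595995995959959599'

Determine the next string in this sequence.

From term 3 onward, concatenate the last term with the second-to-last: 59·9 = 599, 599·59 = 59959, …
So term 8 is 599595995995959959599·5995959959959.

5995959959959599595995995959959959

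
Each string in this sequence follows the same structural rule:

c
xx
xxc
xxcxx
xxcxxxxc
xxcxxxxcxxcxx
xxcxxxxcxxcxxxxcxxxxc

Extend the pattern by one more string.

From term 3 onward, concatenate the last term with the second-to-last: xx·c = xxc, xxc·xx = xxcxx, …
So term 8 is xxcxxxxcxxcxxxxcxxxxc·xxcxxxxcxxcxx.

xxcxxxxcxxcxxxxcxxxxcxxcxxxxcxxcxx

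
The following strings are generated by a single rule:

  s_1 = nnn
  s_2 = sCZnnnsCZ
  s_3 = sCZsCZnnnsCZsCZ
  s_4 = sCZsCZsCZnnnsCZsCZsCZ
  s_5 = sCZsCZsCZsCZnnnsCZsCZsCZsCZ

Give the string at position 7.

sCZsCZsCZsCZsCZsCZnnnsCZsCZsCZsCZsCZsCZ

s(k+1) = sCZ·s(k)·sCZ, so each term gains sCZ as a prefix and sCZ as a suffix.
From sCZsCZsCZsCZnnnsCZsCZsCZsCZ, 2 further steps: sCZsCZsCZsCZnnnsCZsCZsCZsCZ → sCZsCZsCZsCZsCZnnnsCZsCZsCZsCZsCZ → (answer).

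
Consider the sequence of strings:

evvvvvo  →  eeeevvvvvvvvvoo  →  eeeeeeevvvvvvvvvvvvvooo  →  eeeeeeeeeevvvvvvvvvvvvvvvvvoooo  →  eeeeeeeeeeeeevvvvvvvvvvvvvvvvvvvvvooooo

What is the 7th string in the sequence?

eeeeeeeeeeeeeeeeeeevvvvvvvvvvvvvvvvvvvvvvvvvvvvvooooooo

The n-th term is 3n-2 e's then 4n+1 v's then n o's (n = 1, 2, …).
At n = 7 the blocks have lengths 19, 29, 7.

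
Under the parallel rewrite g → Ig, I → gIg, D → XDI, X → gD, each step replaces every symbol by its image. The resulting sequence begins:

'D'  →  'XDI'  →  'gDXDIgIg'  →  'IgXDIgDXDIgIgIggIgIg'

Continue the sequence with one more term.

gIgIggDXDIgIgIgXDIgDXDIgIgIggIgIggIgIgIggIgIggIgIg

Replace each of the 20 characters of IgXDIgDXDIgIgIggIgIg in place — gIg Ig gD XDI gIg Ig XDI gD XDI gIg Ig gIg Ig gIg Ig Ig gIg Ig gIg Ig — and concatenate.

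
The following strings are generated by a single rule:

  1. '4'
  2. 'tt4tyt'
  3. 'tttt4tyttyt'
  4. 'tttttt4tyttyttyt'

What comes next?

s(k+1) = tt·s(k)·tyt, so each term gains tt as a prefix and tyt as a suffix.
Applying this once more to tttttt4tyttyttyt:

tttttttt4tyttyttyttyt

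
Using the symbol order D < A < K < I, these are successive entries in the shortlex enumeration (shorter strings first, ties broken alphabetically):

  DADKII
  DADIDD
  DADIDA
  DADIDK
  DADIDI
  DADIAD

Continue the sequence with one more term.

Treat DADIAD as a base-4 numeral over the given alphabet and add one, carrying through any trailing I's.

DADIAA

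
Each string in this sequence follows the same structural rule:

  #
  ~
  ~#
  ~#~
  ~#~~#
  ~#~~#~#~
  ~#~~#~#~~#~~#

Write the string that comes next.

~#~~#~#~~#~~#~#~~#~#~

From term 3 onward, concatenate the last term with the second-to-last: ~·# = ~#, ~#·~ = ~#~, …
So term 8 is ~#~~#~#~~#~~#·~#~~#~#~.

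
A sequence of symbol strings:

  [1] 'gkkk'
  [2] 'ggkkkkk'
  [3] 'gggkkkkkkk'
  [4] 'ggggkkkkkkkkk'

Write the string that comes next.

Reading off run lengths: g runs 1, 2, 3, 4; k runs 3, 5, 7, 9 — each is linear in n (n = 1, 2, …).
For the next term, n = 5, so the run lengths are 5, 11.

gggggkkkkkkkkkkk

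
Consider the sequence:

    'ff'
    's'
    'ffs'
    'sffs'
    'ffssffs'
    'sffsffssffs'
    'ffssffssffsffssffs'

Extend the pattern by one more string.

sffsffssffsffssffssffsffssffs

Each term (from the third on) is the two preceding terms concatenated in order: term 3 = ff·s = ffs.
The next term joins sffsffssffs and ffssffssffsffssffs.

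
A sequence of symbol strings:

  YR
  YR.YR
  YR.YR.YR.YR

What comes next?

YR.YR.YR.YR.YR.YR.YR.YR

Each string is two copies of the previous one joined by '.'.
One more doubling of YR.YR.YR.YR gives the answer.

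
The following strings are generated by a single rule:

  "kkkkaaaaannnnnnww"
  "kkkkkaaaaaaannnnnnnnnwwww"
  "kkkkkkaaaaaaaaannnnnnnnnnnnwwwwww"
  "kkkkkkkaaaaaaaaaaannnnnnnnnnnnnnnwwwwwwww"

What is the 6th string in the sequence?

Each string has the form k^{n+3} a^{2n+3} n^{3n+3} w^{2n} (n = 1, 2, …).
At n = 6 the blocks have lengths 9, 15, 21, 12.

kkkkkkkkkaaaaaaaaaaaaaaannnnnnnnnnnnnnnnnnnnnwwwwwwwwwwww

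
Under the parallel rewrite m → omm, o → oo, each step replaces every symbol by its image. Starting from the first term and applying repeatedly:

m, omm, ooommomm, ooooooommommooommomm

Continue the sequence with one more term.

ooooooooooooooommommooommommooooooommommooommomm

φ(ooooooommommooommomm) expands symbol-by-symbol to oo oo oo oo oo oo oo omm omm oo omm omm oo oo oo omm omm oo omm omm; joining the 20 pieces gives the next term.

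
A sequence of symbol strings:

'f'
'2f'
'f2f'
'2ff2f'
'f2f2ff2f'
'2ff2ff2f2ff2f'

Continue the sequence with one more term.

From term 3 onward, concatenate the second-to-last term with the last: f·2f = f2f, 2f·f2f = 2ff2f, …
The next term joins f2f2ff2f and 2ff2ff2f2ff2f.

f2f2ff2f2ff2ff2f2ff2f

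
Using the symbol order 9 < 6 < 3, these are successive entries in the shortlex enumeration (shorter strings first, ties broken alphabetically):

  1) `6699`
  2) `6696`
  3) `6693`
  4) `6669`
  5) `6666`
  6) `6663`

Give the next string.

The successor of 6663 increments the rightmost position that isn't already 3 and resets every position after it to 9.

6639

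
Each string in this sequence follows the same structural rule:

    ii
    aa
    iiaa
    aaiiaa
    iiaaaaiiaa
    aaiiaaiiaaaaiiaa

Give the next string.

Each term (from the third on) is the two preceding terms concatenated in order: term 3 = ii·aa = iiaa.
Continuing: iiaaaaiiaa · aaiiaaiiaaaaiiaa gives term 7.

iiaaaaiiaaaaiiaaiiaaaaiiaa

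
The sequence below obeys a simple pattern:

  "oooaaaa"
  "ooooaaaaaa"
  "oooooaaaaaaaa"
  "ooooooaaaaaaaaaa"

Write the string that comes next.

Each string has the form o^{n+1} a^{2n}, where the shown terms are n = 2, 3, 4, 5.
Setting n = 6 gives 7, 12 characters in each block.

oooooooaaaaaaaaaaaa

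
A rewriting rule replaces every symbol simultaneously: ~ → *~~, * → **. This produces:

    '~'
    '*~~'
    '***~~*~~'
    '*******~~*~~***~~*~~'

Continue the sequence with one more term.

Applying the rule to each of the 20 symbols of *******~~*~~***~~*~~ gives the pieces ** ** ** ** ** ** ** *~~ *~~ ** *~~ *~~ ** ** ** *~~ *~~ ** *~~ *~~, which concatenate to the answer.

***************~~*~~***~~*~~*******~~*~~***~~*~~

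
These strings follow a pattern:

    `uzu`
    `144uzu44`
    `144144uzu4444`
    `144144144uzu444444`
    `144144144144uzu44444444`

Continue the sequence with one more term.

144144144144144uzu4444444444

Each term wraps the previous one in 144 on the left and 44 on the right.
One more step from 144144144144uzu44444444 gives the answer.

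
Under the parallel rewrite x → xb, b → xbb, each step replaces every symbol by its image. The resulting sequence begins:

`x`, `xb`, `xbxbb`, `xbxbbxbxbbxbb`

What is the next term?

φ(xbxbbxbxbbxbb) expands symbol-by-symbol to xb xbb xb xbb xbb xb xbb xb xbb xbb xb xbb xbb; joining the 13 pieces gives the next term.

xbxbbxbxbbxbbxbxbbxbxbbxbbxbxbbxbb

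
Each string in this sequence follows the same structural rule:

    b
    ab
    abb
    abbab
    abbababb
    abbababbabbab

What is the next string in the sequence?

abbababbabbababbababb

This is a Fibonacci-style word recurrence s(k) = s(k−1)·s(k−2): e.g. ab·b = abb.
Continuing: abbababbabbab · abbababb gives term 7.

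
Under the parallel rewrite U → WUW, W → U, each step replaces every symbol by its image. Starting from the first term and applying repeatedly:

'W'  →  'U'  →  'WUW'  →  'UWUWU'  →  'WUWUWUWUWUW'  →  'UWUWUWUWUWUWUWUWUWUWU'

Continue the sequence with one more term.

Rewriting the 21 symbols of UWUWUWUWUWUWUWUWUWUWU one by one yields WUW U WUW U WUW U WUW U WUW U WUW U WUW U WUW U WUW U WUW U WUW; concatenated:

WUWUWUWUWUWUWUWUWUWUWUWUWUWUWUWUWUWUWUWUWUW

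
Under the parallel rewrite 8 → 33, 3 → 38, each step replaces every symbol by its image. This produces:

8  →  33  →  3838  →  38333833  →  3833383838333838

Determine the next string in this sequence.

38333838383338333833383838333833

φ(3833383838333838) expands symbol-by-symbol to 38 33 38 38 38 33 38 33 38 33 38 38 38 33 38 33; joining the 16 pieces gives the next term.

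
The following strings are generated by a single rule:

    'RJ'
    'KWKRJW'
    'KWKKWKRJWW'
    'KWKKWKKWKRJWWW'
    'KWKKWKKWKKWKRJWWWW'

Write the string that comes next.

s(k+1) = KWK·s(k)·W, so each term gains KWK as a prefix and W as a suffix.
Applying this once more to KWKKWKKWKKWKRJWWWW:

KWKKWKKWKKWKKWKRJWWWWW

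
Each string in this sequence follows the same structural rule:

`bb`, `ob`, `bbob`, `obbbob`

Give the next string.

Each term (from the third on) is the two preceding terms concatenated in order: term 3 = bb·ob = bbob.
Continuing: bbob · obbbob gives term 5.

bbobobbbob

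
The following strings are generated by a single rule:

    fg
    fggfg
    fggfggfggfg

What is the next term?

s(k+1) = s(k)·g·s(k) — each term doubles the last with 'g' between the halves.
One more doubling of fggfggfggfg gives the answer.

fggfggfggfggfggfggfggfg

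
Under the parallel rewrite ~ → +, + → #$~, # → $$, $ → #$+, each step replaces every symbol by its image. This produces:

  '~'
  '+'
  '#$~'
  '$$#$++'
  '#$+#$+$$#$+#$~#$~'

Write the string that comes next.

Rewriting the 17 symbols of #$+#$+$$#$+#$~#$~ one by one yields $$ #$+ #$~ $$ #$+ #$~ #$+ #$+ $$ #$+ #$~ $$ #$+ + $$ #$+ +; concatenated:

$$#$+#$~$$#$+#$~#$+#$+$$#$+#$~$$#$++$$#$++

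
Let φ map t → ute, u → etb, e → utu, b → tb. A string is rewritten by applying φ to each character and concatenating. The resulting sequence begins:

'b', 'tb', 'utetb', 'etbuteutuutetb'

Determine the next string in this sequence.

φ(etbuteutuutetb) expands symbol-by-symbol to utu ute tb etb ute utu etb ute etb etb ute utu ute tb; joining the 14 pieces gives the next term.

utuutetbetbuteutuetbuteetbetbuteutuutetb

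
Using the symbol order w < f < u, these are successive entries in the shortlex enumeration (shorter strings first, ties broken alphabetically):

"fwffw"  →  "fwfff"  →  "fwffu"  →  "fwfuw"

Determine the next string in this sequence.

Treat fwfuw as a base-3 numeral over the given alphabet and add one, carrying through any trailing u's.

fwfuf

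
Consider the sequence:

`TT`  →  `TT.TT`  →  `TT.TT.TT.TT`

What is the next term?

TT.TT.TT.TT.TT.TT.TT.TT

s(k+1) = s(k)·.·s(k) — each term doubles the last with '.' between the halves.
So the next term is two copies of TT.TT.TT.TT with '.' between the halves.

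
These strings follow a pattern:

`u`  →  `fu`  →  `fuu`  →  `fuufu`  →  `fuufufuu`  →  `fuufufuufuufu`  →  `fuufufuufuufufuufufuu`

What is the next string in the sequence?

fuufufuufuufufuufufuufuufufuufuufu

This is a Fibonacci-style word recurrence s(k) = s(k−1)·s(k−2): e.g. fu·u = fuu.
So term 8 is fuufufuufuufufuufufuu·fuufufuufuufu.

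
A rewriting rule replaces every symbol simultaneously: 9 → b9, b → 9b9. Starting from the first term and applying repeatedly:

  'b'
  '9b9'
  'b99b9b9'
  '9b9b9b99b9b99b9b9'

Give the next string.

b99b9b99b9b99b9b9b99b9b99b9b9b99b9b99b9b9

Applying the rule to each of the 17 symbols of 9b9b9b99b9b99b9b9 gives the pieces b9 9b9 b9 9b9 b9 9b9 b9 b9 9b9 b9 9b9 b9 b9 9b9 b9 9b9 b9, which concatenate to the answer.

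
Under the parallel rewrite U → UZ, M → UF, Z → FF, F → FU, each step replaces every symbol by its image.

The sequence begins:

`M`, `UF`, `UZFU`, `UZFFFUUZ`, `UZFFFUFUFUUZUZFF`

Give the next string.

Rewriting the 16 symbols of UZFFFUFUFUUZUZFF one by one yields UZ FF FU FU FU UZ FU UZ FU UZ UZ FF UZ FF FU FU; concatenated:

UZFFFUFUFUUZFUUZFUUZUZFFUZFFFUFU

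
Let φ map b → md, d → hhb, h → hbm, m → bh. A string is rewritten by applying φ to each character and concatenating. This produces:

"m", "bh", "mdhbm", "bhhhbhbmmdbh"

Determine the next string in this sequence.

Apply φ to bhhhbhbmmdbh symbol by symbol: b→md, h→hbm, h→hbm, h→hbm, b→md, h→hbm, b→md, m→bh, m→bh, d→hhb, b→md, h→hbm; joined: md hbm hbm hbm md hbm md bh bh hhb md hbm.

mdhbmhbmhbmmdhbmmdbhbhhhbmdhbm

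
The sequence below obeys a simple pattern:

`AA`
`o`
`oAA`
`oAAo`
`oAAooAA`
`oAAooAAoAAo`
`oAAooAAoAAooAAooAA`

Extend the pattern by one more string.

Each term (from the third on) is the previous term followed by the one before it: term 3 = o·AA = oAA.
The next term joins oAAooAAoAAooAAooAA and oAAooAAoAAo.

oAAooAAoAAooAAooAAoAAooAAoAAo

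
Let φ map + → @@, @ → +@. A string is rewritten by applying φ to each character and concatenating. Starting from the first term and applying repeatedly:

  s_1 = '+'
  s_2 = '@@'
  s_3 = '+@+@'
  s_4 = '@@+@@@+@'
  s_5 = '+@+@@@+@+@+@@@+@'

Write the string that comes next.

@@+@@@+@+@+@@@+@@@+@@@+@+@+@@@+@

φ(+@+@@@+@+@+@@@+@) expands symbol-by-symbol to @@ +@ @@ +@ +@ +@ @@ +@ @@ +@ @@ +@ +@ +@ @@ +@; joining the 16 pieces gives the next term.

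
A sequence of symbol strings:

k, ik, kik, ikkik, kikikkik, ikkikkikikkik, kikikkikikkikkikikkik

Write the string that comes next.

ikkikkikikkikkikikkikikkikkikikkik

From term 3 onward, concatenate the second-to-last term with the last: k·ik = kik, ik·kik = ikkik, …
Continuing: ikkikkikikkik · kikikkikikkikkikikkik gives term 8.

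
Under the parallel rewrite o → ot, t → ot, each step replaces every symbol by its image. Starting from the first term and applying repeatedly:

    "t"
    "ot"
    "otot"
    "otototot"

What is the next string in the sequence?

Apply φ to otototot symbol by symbol: o→ot, t→ot, o→ot, t→ot, o→ot, t→ot, o→ot, t→ot; joined: ot ot ot ot ot ot ot ot.

otototototototot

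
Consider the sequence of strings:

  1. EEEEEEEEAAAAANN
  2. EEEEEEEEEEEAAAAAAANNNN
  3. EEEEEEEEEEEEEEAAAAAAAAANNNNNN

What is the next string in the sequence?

EEEEEEEEEEEEEEEEEAAAAAAAAAAANNNNNNNN

The n-th term is 3n+2 E's then 2n+1 A's then 2n-2 N's, where the shown terms are n = 2, 3, 4.
For the next term, n = 5, so the run lengths are 17, 11, 8.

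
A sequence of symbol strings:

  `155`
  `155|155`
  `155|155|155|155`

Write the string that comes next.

Each string is two copies of the previous one joined by '|'.
So the next term is two copies of 155|155|155|155 with '|' between the halves.

155|155|155|155|155|155|155|155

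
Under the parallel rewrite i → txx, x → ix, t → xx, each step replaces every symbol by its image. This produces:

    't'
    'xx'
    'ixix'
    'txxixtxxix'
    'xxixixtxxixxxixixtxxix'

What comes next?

Rewriting the 22 symbols of xxixixtxxixxxixixtxxix one by one yields ix ix txx ix txx ix xx ix ix txx ix ix ix txx ix txx ix xx ix ix txx ix; concatenated:

ixixtxxixtxxixxxixixtxxixixixtxxixtxxixxxixixtxxix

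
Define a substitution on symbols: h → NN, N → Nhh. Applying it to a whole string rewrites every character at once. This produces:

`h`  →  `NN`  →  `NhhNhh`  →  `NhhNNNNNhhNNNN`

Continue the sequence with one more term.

NhhNNNNNhhNhhNhhNhhNhhNNNNNhhNhhNhhNhh

φ(NhhNNNNNhhNNNN) expands symbol-by-symbol to Nhh NN NN Nhh Nhh Nhh Nhh Nhh NN NN Nhh Nhh Nhh Nhh; joining the 14 pieces gives the next term.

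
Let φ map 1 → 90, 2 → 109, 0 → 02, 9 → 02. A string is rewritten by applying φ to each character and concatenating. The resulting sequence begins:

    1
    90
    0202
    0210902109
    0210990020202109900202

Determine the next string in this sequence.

Rewriting the 22 symbols of 0210990020202109900202 one by one yields 02 109 90 02 02 02 02 02 109 02 109 02 109 90 02 02 02 02 02 109 02 109; concatenated:

02109900202020202109021090210990020202020210902109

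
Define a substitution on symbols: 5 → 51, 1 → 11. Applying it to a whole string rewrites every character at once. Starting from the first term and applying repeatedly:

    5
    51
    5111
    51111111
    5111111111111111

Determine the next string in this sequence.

51111111111111111111111111111111

Applying the rule to each of the 16 symbols of 5111111111111111 gives the pieces 51 11 11 11 11 11 11 11 11 11 11 11 11 11 11 11, which concatenate to the answer.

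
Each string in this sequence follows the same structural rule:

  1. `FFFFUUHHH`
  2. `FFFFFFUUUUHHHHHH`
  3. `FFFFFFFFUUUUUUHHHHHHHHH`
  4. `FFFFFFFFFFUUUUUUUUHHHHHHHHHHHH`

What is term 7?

Reading off run lengths: F runs 4, 6, 8, 10; U runs 2, 4, 6, 8; H runs 3, 6, 9, 12 — each is linear in n (n = 1, 2, …).
Setting n = 7 gives 16, 14, 21 characters in each block.

FFFFFFFFFFFFFFFFUUUUUUUUUUUUUUHHHHHHHHHHHHHHHHHHHHH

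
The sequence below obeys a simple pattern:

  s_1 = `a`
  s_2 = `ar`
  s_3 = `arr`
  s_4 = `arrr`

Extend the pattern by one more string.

Each term is the previous one with r appended.
Applying this once more to arrr:

arrrr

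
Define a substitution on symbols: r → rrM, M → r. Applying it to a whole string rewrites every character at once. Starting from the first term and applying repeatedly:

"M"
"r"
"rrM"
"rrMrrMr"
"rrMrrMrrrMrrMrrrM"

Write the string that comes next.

Rewriting the 17 symbols of rrMrrMrrrMrrMrrrM one by one yields rrM rrM r rrM rrM r rrM rrM rrM r rrM rrM r rrM rrM rrM r; concatenated:

rrMrrMrrrMrrMrrrMrrMrrMrrrMrrMrrrMrrMrrMr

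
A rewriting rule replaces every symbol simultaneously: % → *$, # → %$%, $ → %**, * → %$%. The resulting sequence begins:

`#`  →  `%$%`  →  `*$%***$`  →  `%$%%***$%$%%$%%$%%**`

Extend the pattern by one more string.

Replace each of the 20 characters of %$%%***$%$%%$%%$%%** in place — *$ %** *$ *$ %$% %$% %$% %** *$ %** *$ *$ %** *$ *$ %** *$ *$ %$% %$% — and concatenate.

*$%***$*$%$%%$%%$%%***$%***$*$%***$*$%***$*$%$%%$%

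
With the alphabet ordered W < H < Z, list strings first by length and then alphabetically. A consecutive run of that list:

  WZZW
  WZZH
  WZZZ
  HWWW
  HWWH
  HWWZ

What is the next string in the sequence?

HWHW

Treat HWWZ as a base-3 numeral over the given alphabet and add one, carrying through any trailing Z's.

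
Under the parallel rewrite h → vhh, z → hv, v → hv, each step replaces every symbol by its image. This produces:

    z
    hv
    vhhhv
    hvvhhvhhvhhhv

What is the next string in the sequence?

vhhhvhvvhhvhhhvvhhvhhhvvhhvhhvhhhv

φ(hvvhhvhhvhhhv) expands symbol-by-symbol to vhh hv hv vhh vhh hv vhh vhh hv vhh vhh vhh hv; joining the 13 pieces gives the next term.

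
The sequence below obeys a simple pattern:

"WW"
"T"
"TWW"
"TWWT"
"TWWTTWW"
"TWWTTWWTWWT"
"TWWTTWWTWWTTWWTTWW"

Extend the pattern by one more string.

From term 3 onward, concatenate the last term with the second-to-last: T·WW = TWW, TWW·T = TWWT, …
The next term joins TWWTTWWTWWTTWWTTWW and TWWTTWWTWWT.

TWWTTWWTWWTTWWTTWWTWWTTWWTWWT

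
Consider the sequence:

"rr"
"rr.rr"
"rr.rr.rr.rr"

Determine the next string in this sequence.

rr.rr.rr.rr.rr.rr.rr.rr

Every step duplicates the string with '.' between the halves.
So the next term is two copies of rr.rr.rr.rr with '.' between the halves.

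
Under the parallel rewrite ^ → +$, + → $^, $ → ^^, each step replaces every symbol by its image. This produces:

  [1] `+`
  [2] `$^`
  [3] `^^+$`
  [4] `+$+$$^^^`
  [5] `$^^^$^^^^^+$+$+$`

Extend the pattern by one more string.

φ($^^^$^^^^^+$+$+$) expands symbol-by-symbol to ^^ +$ +$ +$ ^^ +$ +$ +$ +$ +$ $^ ^^ $^ ^^ $^ ^^; joining the 16 pieces gives the next term.

^^+$+$+$^^+$+$+$+$+$$^^^$^^^$^^^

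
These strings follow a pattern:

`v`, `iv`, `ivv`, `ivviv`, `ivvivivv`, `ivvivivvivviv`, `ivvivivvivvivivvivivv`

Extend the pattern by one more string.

ivvivivvivvivivvivivvivvivivvivviv

From term 3 onward, concatenate the last term with the second-to-last: iv·v = ivv, ivv·iv = ivviv, …
So term 8 is ivvivivvivvivivvivivv·ivvivivvivviv.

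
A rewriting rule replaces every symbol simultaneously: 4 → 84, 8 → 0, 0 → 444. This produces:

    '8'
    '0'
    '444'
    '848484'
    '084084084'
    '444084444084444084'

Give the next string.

Rewriting the 18 symbols of 444084444084444084 one by one yields 84 84 84 444 0 84 84 84 84 444 0 84 84 84 84 444 0 84; concatenated:

848484444084848484444084848484444084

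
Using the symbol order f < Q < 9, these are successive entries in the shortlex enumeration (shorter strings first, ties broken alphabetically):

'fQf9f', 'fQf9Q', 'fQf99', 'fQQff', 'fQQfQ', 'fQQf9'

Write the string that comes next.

fQQQf

Find the rightmost character of fQQf9 below 9, bump it to the next letter, and reset everything to its right to f.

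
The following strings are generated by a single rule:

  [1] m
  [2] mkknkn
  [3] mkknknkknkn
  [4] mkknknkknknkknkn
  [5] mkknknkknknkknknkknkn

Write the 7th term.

mkknknkknknkknknkknknkknknkknkn

The strings grow by a fixed suffix kknkn each time.
From mkknknkknknkknknkknkn, 2 further steps: mkknknkknknkknknkknkn → mkknknkknknkknknkknknkknkn → (answer).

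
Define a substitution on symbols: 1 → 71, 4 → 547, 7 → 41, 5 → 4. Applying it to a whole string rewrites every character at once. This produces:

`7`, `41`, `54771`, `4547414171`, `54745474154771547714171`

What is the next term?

Rewriting the 23 symbols of 54745474154771547714171 one by one yields 4 547 41 547 4 547 41 547 71 4 547 41 41 71 4 547 41 41 71 547 71 41 71; concatenated:

4547415474547415477145474141714547414171547714171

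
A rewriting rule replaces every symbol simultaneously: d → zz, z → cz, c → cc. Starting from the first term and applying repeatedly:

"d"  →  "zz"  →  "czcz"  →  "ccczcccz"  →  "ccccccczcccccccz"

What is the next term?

ccccccccccccccczcccccccccccccccz

Applying the rule to each of the 16 symbols of ccccccczcccccccz gives the pieces cc cc cc cc cc cc cc cz cc cc cc cc cc cc cc cz, which concatenate to the answer.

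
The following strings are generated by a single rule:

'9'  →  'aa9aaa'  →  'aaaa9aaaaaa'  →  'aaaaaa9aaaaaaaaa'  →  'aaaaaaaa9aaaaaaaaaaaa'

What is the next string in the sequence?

aaaaaaaaaa9aaaaaaaaaaaaaaa

Each term wraps the previous one in aa on the left and aaa on the right.
So the next term is aa·aaaaaaaa9aaaaaaaaaaaa·aaa.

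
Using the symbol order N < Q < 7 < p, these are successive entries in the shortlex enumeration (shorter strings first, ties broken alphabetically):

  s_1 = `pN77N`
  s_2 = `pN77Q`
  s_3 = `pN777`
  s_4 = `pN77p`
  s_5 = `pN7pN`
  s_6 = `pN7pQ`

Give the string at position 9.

pNpNN

Continuing the enumeration 3 steps past pN7pQ: pN7pQ → pN7p7 → pN7pp → (answer).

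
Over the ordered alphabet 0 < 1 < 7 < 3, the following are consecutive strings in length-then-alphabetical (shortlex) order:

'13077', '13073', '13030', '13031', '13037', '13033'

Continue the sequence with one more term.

The successor of 13033 increments the rightmost position that isn't already 3 and resets every position after it to 0.

13100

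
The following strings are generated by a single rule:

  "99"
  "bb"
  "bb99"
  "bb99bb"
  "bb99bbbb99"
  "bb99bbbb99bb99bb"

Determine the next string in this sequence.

Each term (from the third on) is the previous term followed by the one before it: term 3 = bb·99 = bb99.
The next term joins bb99bbbb99bb99bb and bb99bbbb99.

bb99bbbb99bb99bbbb99bbbb99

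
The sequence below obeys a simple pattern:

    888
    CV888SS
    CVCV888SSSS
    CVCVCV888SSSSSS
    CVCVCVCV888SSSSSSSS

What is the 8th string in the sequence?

CVCVCVCVCVCVCV888SSSSSSSSSSSSSS

s(k+1) = CV·s(k)·SS, so each term gains CV as a prefix and SS as a suffix.
From CVCVCVCV888SSSSSSSS, 3 further steps: CVCVCVCV888SSSSSSSS → CVCVCVCVCV888SSSSSSSSSS → CVCVCVCVCVCV888SSSSSSSSSSSS → (answer).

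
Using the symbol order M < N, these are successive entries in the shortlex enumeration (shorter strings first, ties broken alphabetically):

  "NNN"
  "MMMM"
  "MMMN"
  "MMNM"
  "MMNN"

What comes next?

MNMM

Find the rightmost character of MMNN below N, bump it to the next letter, and reset everything to its right to M.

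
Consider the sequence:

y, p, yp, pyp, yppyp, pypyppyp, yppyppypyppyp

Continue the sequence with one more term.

pypyppypyppyppypyppyp

This is a Fibonacci-style word recurrence s(k) = s(k−2)·s(k−1): e.g. y·p = yp.
The next term joins pypyppyp and yppyppypyppyp.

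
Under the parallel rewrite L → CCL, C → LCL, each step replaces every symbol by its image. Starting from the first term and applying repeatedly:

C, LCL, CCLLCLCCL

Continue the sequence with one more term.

LCLLCLCCLCCLLCLCCLLCLLCLCCL

Expanding CCLLCLCCL: C→LCL, C→LCL, L→CCL, L→CCL, C→LCL, L→CCL, C→LCL, C→LCL, L→CCL. Concatenated: LCL LCL CCL CCL LCL CCL LCL LCL CCL.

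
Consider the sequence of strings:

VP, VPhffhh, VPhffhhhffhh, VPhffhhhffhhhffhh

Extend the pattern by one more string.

Each term is the previous one with hffhh appended.
Applying this once more to VPhffhhhffhhhffhh:

VPhffhhhffhhhffhhhffhh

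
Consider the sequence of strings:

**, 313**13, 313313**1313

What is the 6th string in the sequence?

313313313313313**1313131313

s(k+1) = 313·s(k)·13, so each term gains 313 as a prefix and 13 as a suffix.
From 313313**1313, 3 further steps: 313313**1313 → 313313313**131313 → 313313313313**13131313 → (answer).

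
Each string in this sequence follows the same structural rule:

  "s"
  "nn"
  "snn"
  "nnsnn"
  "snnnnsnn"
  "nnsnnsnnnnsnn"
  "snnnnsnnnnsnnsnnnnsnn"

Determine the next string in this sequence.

Each term (from the third on) is the two preceding terms concatenated in order: term 3 = s·nn = snn.
The next term joins nnsnnsnnnnsnn and snnnnsnnnnsnnsnnnnsnn.

nnsnnsnnnnsnnsnnnnsnnnnsnnsnnnnsnn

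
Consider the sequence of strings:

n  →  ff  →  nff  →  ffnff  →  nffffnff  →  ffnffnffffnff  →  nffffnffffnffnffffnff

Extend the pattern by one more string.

ffnffnffffnffnffffnffffnffnffffnff

This is a Fibonacci-style word recurrence s(k) = s(k−2)·s(k−1): e.g. n·ff = nff.
So term 8 is ffnffnffffnff·nffffnffffnffnffffnff.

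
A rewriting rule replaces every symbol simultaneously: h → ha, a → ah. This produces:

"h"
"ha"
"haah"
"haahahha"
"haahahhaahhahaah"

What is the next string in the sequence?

haahahhaahhahaahahhahaahhaahahha

Applying the rule to each of the 16 symbols of haahahhaahhahaah gives the pieces ha ah ah ha ah ha ha ah ah ha ha ah ha ah ah ha, which concatenate to the answer.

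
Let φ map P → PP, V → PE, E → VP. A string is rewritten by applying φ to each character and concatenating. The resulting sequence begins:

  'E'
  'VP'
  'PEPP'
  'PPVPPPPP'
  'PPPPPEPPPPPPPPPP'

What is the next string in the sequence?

PPPPPPPPPPVPPPPPPPPPPPPPPPPPPPPP

Replace each of the 16 characters of PPPPPEPPPPPPPPPP in place — PP PP PP PP PP VP PP PP PP PP PP PP PP PP PP PP — and concatenate.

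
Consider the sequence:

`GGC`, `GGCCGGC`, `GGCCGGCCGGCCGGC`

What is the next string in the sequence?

Every step duplicates the string with 'C' between the halves.
So the next term is two copies of GGCCGGCCGGCCGGC with 'C' between the halves.

GGCCGGCCGGCCGGCCGGCCGGCCGGCCGGC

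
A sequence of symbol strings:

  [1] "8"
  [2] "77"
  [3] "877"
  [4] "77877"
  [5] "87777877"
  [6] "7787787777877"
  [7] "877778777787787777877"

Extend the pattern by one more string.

Each term (from the third on) is the two preceding terms concatenated in order: term 3 = 8·77 = 877.
The next term joins 7787787777877 and 877778777787787777877.

7787787777877877778777787787777877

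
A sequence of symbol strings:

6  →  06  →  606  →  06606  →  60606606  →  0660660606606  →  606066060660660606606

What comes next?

0660660606606606066060660660606606

Each term (from the third on) is the two preceding terms concatenated in order: term 3 = 6·06 = 606.
The next term joins 0660660606606 and 606066060660660606606.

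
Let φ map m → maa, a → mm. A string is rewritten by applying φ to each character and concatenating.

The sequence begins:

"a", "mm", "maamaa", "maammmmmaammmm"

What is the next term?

Rewriting the 14 symbols of maammmmmaammmm one by one yields maa mm mm maa maa maa maa maa mm mm maa maa maa maa; concatenated:

maammmmmaamaamaamaamaammmmmaamaamaamaa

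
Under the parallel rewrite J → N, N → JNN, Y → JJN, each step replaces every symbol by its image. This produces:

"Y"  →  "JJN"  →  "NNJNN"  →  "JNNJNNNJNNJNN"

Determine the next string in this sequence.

φ(JNNJNNNJNNJNN) expands symbol-by-symbol to N JNN JNN N JNN JNN JNN N JNN JNN N JNN JNN; joining the 13 pieces gives the next term.

NJNNJNNNJNNJNNJNNNJNNJNNNJNNJNN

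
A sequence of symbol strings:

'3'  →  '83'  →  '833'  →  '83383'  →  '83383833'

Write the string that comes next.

8338383383383

From term 3 onward, concatenate the last term with the second-to-last: 83·3 = 833, 833·83 = 83383, …
The next term joins 83383833 and 83383.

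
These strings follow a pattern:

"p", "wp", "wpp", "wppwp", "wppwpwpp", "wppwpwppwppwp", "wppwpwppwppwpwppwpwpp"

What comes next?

Each term (from the third on) is the previous term followed by the one before it: term 3 = wp·p = wpp.
The next term joins wppwpwppwppwpwppwpwpp and wppwpwppwppwp.

wppwpwppwppwpwppwpwppwppwpwppwppwp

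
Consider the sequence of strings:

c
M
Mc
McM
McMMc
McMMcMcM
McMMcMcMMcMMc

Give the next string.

McMMcMcMMcMMcMcMMcMcM

This is a Fibonacci-style word recurrence s(k) = s(k−1)·s(k−2): e.g. M·c = Mc.
The next term joins McMMcMcMMcMMc and McMMcMcM.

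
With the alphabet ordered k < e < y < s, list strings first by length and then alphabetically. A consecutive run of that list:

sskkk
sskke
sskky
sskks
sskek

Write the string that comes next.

sskee

The successor of sskek increments the rightmost position that isn't already s and resets every position after it to k.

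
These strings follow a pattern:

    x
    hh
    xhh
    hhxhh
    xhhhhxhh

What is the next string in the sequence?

hhxhhxhhhhxhh

Each term (from the third on) is the two preceding terms concatenated in order: term 3 = x·hh = xhh.
The next term joins hhxhh and xhhhhxhh.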